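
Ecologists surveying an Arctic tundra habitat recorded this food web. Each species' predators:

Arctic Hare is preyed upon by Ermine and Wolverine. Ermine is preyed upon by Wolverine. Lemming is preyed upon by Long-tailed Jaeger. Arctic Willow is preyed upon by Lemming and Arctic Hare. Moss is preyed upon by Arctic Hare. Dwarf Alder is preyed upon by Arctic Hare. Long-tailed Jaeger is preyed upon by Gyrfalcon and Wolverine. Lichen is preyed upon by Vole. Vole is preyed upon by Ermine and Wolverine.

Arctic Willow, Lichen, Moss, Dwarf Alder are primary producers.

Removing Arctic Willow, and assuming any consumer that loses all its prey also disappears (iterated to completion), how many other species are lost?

3

Remove Arctic Willow.
Round 1: Lemming (all prey gone) → extinct.
Round 2: Long-tailed Jaeger (all prey gone) → extinct.
Round 3: Gyrfalcon (all prey gone) → extinct.
No further losses. Total secondary extinctions: 3.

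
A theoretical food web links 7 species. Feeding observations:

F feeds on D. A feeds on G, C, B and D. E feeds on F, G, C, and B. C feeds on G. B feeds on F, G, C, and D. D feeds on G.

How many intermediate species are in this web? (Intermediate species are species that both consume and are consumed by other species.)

Intermediate species (has both prey and predators): D, C, F, B.
Count: 4.

4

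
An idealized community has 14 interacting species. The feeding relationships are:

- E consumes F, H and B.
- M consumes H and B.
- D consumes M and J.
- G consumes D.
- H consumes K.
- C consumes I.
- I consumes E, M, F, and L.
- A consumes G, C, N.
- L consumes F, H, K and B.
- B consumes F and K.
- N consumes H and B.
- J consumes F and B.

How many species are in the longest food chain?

One longest chain: K → B → J → D → G → A.
It has 6 species and 5 links.

6 species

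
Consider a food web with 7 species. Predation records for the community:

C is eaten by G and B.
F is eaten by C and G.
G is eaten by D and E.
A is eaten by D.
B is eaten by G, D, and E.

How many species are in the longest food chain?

5 species

One longest chain: F → C → B → G → D.
It has 5 species and 4 links.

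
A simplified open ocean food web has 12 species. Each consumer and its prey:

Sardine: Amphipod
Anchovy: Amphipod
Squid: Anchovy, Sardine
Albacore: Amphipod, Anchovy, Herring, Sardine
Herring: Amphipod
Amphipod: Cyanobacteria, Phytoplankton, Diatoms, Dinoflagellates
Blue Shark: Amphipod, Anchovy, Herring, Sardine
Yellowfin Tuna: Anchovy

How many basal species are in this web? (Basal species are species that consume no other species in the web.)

Basal species (no prey listed): Cyanobacteria, Phytoplankton, Diatoms, Dinoflagellates.
Count: 4.

4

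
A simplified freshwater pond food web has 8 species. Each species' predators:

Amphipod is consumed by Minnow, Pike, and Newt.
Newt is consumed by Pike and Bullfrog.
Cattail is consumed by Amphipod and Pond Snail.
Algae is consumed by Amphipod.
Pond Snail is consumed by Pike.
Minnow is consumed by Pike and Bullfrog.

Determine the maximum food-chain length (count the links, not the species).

3 links

One longest chain: Cattail → Amphipod → Minnow → Pike.
It has 4 species and 3 links.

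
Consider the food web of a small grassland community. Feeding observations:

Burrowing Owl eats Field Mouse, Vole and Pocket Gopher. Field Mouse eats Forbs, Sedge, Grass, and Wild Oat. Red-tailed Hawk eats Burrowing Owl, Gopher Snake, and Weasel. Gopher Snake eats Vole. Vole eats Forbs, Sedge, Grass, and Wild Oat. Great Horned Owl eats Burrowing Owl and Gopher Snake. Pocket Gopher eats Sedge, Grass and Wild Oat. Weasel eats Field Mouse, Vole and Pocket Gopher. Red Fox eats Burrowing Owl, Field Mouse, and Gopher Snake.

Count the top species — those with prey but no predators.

Top species (has prey, but nothing eats it): Great Horned Owl, Red Fox, Red-tailed Hawk.
Count: 3.

3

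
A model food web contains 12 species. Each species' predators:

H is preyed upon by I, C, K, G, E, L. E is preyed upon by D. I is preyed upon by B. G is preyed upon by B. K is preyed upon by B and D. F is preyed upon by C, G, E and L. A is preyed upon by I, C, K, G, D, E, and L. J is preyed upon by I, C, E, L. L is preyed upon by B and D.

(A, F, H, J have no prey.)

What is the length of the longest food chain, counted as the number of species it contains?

3 species

One longest chain: A → E → D.
It has 3 species and 2 links.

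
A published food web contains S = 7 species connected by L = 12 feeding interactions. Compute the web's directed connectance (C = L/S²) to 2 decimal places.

The web has S = 7 species and L = 12 feeding links.
C = L / S² = 12 / 49 = 0.2449 ≈ 0.24.

C = 0.24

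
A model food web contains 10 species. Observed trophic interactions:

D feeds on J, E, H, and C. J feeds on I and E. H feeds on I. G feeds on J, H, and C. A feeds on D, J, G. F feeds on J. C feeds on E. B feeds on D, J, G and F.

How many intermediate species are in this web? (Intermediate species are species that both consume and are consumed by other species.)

Intermediate species (has both prey and predators): H, C, J, G, F, D.
Count: 6.

6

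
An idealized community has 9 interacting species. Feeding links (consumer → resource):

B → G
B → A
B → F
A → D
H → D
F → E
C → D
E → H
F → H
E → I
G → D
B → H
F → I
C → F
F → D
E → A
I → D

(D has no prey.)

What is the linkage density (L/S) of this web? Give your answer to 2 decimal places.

L/S = 1.89

There are L = 17 links among S = 9 species.
L/S = 17/9 = 1.8889 ≈ 1.89.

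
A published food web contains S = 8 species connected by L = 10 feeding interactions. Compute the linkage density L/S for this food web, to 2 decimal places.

L/S = 1.25

There are L = 10 links among S = 8 species.
L/S = 10/8 = 1.2500 ≈ 1.25.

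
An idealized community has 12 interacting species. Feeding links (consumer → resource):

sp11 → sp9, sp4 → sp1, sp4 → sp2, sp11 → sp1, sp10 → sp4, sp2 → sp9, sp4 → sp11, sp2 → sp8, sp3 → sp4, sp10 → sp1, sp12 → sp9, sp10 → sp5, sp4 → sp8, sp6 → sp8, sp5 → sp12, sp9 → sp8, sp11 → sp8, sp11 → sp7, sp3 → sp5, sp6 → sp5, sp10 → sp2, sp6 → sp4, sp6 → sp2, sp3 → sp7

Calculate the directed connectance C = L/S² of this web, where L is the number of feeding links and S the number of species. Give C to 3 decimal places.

The web has S = 12 species and L = 24 feeding links.
C = L / S² = 24 / 144 = 0.1667 ≈ 0.167.

C = 0.167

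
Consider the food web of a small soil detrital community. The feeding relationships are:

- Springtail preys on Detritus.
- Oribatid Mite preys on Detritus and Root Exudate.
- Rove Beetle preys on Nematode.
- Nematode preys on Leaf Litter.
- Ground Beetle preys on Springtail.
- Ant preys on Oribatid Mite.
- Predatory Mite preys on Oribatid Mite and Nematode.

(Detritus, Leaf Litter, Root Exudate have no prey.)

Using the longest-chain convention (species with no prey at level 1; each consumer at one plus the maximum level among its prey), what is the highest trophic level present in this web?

3

Basal resources (level 1): Detritus, Leaf Litter, Root Exudate.
Detritus → Oribatid Mite → Predatory Mite gives Predatory Mite level 3.
No species has a prey at level 3, so no species reaches level 4.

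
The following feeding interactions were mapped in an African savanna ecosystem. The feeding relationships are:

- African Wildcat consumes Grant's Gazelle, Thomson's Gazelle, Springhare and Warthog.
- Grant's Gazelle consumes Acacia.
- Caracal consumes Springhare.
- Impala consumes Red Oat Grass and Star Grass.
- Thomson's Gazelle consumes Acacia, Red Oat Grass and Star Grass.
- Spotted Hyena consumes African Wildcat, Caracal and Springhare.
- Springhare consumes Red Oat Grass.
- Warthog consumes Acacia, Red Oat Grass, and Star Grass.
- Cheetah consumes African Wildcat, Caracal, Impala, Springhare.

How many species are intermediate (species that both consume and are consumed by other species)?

Intermediate species (has both prey and predators): Warthog, Grant's Gazelle, Impala, Thomson's Gazelle, Springhare, African Wildcat, Caracal.
Count: 7.

7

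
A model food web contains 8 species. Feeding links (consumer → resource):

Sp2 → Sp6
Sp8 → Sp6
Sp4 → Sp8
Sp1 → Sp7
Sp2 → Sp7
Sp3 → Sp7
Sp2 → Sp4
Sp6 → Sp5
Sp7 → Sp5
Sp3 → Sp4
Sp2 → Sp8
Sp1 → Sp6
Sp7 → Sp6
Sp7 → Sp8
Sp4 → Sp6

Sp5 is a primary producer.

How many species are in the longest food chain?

One longest chain: Sp5 → Sp6 → Sp8 → Sp7 → Sp2.
It has 5 species and 4 links.

5 species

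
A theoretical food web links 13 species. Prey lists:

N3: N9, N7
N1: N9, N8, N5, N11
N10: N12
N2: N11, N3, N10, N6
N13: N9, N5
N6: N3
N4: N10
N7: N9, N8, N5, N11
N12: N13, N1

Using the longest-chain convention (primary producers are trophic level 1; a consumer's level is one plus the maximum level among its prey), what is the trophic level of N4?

Trophic level 5

N9 is a producer → level 1.
N13 eats N9 (level 1); other prey at levels: N5 1 → level 2.
N12 eats N13 (level 2); other prey at levels: N1 2 → level 3.
N10 eats N12 → level 4.
N4 eats N10 → level 5.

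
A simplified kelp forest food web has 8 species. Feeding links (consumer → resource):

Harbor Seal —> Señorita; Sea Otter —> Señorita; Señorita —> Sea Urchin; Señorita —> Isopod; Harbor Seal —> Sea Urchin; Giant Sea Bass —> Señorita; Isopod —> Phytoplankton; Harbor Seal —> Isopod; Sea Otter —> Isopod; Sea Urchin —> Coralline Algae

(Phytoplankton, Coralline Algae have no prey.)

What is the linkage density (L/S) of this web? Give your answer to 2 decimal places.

L/S = 1.25

There are L = 10 links among S = 8 species.
L/S = 10/8 = 1.2500 ≈ 1.25.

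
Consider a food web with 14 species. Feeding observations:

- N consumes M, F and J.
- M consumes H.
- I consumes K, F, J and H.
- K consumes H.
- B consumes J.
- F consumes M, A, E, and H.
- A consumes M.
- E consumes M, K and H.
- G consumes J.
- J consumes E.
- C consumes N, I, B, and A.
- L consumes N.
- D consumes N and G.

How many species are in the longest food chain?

6 species

One longest chain: H → K → E → J → B → C.
It has 6 species and 5 links.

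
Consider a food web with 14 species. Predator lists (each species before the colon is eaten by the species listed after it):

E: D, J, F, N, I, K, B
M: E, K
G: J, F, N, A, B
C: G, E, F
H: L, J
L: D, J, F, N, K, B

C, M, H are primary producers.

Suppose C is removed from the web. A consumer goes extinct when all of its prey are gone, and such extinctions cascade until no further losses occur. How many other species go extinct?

2

Remove C.
Round 1: G (all prey gone) → extinct.
Round 2: A (all prey gone) → extinct.
No further losses. Total secondary extinctions: 2.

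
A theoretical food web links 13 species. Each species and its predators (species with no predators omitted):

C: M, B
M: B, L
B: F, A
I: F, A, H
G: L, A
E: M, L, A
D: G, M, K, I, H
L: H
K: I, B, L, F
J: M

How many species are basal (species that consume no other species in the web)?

Basal species (no prey listed): J, D, E, C.
Count: 4.

4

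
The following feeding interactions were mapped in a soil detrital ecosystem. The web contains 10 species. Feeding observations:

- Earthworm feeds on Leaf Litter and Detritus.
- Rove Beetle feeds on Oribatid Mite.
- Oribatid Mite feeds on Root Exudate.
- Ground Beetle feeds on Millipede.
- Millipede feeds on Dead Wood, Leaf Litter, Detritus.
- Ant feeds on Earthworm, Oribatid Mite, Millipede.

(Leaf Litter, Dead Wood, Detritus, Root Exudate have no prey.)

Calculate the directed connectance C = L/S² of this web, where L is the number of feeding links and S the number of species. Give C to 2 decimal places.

The web has S = 10 species and L = 11 feeding links.
C = L / S² = 11 / 100 = 0.1100 ≈ 0.11.

C = 0.11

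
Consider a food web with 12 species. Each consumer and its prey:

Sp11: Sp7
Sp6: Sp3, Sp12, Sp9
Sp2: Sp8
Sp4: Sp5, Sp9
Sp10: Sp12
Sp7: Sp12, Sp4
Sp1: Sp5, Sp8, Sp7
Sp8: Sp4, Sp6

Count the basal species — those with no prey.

Basal species (no prey listed): Sp3, Sp5, Sp12, Sp9.
Count: 4.

4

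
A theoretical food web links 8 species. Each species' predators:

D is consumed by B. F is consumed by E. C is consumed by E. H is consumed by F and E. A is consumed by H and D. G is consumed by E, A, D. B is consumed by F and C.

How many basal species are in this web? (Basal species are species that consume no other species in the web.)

1

Basal species (no prey listed): G.
Count: 1.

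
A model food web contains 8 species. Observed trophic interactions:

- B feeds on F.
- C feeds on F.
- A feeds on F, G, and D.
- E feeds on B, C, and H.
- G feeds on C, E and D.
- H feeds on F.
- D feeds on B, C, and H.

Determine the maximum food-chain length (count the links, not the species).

One longest chain: F → C → E → G → A.
It has 5 species and 4 links.

4 links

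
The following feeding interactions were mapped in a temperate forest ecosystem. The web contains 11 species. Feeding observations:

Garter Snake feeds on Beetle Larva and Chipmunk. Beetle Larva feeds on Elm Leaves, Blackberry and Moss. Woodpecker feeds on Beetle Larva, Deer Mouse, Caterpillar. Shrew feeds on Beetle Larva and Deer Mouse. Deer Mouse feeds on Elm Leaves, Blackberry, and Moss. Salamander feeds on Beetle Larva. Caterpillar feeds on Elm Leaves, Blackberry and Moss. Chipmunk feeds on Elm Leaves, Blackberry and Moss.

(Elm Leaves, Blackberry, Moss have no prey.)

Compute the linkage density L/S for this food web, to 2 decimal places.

There are L = 20 links among S = 11 species.
L/S = 20/11 = 1.8182 ≈ 1.82.

L/S = 1.82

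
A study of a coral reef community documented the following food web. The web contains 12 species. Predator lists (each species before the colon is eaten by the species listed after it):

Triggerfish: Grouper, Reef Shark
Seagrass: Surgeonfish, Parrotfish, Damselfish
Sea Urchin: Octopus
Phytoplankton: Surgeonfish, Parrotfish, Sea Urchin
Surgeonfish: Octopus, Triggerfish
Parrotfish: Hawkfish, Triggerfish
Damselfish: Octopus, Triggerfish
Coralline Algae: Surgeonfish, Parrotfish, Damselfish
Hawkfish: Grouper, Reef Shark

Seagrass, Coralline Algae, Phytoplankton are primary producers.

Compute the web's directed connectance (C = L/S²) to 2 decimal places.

C = 0.14

The web has S = 12 species and L = 20 feeding links.
C = L / S² = 20 / 144 = 0.1389 ≈ 0.14.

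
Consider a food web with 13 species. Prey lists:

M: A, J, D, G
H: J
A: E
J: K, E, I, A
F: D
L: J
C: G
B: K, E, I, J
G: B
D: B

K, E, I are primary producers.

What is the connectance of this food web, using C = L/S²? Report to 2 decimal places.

C = 0.11

The web has S = 13 species and L = 19 feeding links.
C = L / S² = 19 / 169 = 0.1124 ≈ 0.11.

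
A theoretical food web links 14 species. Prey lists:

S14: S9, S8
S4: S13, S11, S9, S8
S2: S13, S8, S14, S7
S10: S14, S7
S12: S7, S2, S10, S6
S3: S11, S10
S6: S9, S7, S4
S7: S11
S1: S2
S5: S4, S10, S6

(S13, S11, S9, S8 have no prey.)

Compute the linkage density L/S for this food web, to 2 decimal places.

L/S = 1.86

There are L = 26 links among S = 14 species.
L/S = 26/14 = 1.8571 ≈ 1.86.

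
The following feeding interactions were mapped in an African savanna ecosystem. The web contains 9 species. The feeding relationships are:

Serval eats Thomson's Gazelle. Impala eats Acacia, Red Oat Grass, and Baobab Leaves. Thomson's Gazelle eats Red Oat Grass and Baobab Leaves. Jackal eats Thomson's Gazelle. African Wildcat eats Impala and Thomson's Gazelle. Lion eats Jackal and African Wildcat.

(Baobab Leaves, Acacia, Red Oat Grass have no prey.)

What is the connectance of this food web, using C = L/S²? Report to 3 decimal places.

The web has S = 9 species and L = 11 feeding links.
C = L / S² = 11 / 81 = 0.1358 ≈ 0.136.

C = 0.136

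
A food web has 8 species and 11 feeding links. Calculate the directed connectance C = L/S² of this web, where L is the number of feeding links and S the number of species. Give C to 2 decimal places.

C = 0.17

The web has S = 8 species and L = 11 feeding links.
C = L / S² = 11 / 64 = 0.1719 ≈ 0.17.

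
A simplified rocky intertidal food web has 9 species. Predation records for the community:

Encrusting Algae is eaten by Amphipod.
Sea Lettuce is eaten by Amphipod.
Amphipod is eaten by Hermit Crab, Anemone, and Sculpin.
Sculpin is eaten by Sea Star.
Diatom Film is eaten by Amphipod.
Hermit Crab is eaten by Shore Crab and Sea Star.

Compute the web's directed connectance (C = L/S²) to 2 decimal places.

C = 0.11

The web has S = 9 species and L = 9 feeding links.
C = L / S² = 9 / 81 = 0.1111 ≈ 0.11.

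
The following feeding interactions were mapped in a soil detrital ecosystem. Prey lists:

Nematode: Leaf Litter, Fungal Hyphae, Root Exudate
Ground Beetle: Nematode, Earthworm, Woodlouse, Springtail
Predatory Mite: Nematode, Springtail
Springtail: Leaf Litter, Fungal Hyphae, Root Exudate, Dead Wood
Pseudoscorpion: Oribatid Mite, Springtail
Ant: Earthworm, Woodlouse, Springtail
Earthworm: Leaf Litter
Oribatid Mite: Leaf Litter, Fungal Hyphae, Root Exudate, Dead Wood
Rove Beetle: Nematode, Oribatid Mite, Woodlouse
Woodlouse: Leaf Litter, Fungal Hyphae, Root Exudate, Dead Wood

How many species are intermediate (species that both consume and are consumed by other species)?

Intermediate species (has both prey and predators): Nematode, Earthworm, Oribatid Mite, Woodlouse, Springtail.
Count: 5.

5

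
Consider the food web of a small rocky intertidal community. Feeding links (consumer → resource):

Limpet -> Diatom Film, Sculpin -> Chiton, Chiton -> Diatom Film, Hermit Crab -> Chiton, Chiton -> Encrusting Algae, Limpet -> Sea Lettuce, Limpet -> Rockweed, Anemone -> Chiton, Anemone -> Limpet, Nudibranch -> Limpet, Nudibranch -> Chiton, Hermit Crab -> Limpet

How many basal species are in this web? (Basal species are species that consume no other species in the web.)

4

Basal species (no prey listed): Sea Lettuce, Diatom Film, Encrusting Algae, Rockweed.
Count: 4.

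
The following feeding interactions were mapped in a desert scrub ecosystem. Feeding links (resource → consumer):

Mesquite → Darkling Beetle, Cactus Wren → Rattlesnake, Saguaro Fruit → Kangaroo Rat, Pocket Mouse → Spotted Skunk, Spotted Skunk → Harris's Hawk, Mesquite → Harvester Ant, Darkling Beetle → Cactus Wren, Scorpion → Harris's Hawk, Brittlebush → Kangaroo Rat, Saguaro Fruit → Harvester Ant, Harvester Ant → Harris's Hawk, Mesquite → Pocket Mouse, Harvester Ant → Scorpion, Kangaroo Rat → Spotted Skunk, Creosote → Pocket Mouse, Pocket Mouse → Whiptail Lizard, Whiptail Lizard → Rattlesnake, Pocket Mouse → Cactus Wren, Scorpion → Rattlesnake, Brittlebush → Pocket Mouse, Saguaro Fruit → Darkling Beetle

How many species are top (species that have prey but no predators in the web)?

2

Top species (has prey, but nothing eats it): Harris's Hawk, Rattlesnake.
Count: 2.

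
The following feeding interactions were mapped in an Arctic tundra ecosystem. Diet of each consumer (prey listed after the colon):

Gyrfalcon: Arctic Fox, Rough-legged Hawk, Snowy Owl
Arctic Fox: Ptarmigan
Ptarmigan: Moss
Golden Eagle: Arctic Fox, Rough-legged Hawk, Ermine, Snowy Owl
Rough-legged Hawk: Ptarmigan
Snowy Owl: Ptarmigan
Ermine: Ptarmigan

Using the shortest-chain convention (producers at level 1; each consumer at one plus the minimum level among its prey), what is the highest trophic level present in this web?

Producers (level 1): Moss.
Following each consumer down to its lowest-level prey: Moss → Ptarmigan → Arctic Fox → Golden Eagle (levels 1 through 4).
All prey of Golden Eagle (Arctic Fox 3, Rough-legged Hawk 3, Ermine 3, Snowy Owl 3) are at level 3 or above, so Golden Eagle is at level 1 + 3 = 4.
Every consumer has at least one prey at level 3 or below, so none exceeds level 4.

4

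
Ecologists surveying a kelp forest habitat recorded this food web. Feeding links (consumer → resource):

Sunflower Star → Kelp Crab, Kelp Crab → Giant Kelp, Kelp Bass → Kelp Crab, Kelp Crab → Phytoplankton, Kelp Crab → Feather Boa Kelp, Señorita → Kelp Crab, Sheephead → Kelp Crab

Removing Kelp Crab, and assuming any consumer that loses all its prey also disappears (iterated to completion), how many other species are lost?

4

Remove Kelp Crab.
Round 1: Señorita (all prey gone), Sunflower Star (all prey gone), Sheephead (all prey gone), Kelp Bass (all prey gone) → extinct.
No further losses. Total secondary extinctions: 4.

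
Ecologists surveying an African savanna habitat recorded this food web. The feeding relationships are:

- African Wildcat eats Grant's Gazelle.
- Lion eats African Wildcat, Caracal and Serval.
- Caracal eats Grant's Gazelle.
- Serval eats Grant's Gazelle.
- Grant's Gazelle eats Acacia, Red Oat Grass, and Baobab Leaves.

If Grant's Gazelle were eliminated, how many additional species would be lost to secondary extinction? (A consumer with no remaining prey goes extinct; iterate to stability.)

4

Remove Grant's Gazelle.
Round 1: African Wildcat (all prey gone), Caracal (all prey gone), Serval (all prey gone) → extinct.
Round 2: Lion (all prey gone) → extinct.
No further losses. Total secondary extinctions: 4.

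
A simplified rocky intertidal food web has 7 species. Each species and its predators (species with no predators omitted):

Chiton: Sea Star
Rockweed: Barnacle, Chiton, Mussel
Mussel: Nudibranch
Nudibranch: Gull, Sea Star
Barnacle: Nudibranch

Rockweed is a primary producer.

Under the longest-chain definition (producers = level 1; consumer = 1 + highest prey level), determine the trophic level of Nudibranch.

Rockweed is a producer → level 1.
Barnacle eats Rockweed → level 2.
Nudibranch eats Barnacle (level 2); other prey at levels: Mussel 2 → level 3.

Trophic level 3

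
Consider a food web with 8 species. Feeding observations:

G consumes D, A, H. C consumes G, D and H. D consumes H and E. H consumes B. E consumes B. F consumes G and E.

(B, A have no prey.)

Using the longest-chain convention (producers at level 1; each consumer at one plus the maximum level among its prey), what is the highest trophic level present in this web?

5

Producers (level 1): B, A.
B → H → D → G → C gives C level 5.
No species has a prey at level 5, so no species reaches level 6.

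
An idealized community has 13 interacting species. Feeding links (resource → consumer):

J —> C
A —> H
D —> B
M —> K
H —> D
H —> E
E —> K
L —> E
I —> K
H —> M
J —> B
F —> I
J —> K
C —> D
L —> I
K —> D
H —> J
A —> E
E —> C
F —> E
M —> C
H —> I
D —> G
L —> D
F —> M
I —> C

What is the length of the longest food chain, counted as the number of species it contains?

One longest chain: A → H → E → K → D → G.
It has 6 species and 5 links.

6 species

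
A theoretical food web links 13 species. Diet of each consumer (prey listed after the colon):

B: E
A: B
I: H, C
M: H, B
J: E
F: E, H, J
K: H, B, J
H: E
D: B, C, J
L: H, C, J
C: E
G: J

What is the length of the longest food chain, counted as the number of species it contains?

One longest chain: E → H → M.
It has 3 species and 2 links.

3 species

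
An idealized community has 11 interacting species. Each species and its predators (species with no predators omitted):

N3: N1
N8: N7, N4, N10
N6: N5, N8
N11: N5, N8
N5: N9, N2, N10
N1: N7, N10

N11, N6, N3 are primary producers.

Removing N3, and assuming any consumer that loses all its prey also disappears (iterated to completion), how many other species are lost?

1

Remove N3.
Round 1: N1 (all prey gone) → extinct.
No further losses. Total secondary extinctions: 1.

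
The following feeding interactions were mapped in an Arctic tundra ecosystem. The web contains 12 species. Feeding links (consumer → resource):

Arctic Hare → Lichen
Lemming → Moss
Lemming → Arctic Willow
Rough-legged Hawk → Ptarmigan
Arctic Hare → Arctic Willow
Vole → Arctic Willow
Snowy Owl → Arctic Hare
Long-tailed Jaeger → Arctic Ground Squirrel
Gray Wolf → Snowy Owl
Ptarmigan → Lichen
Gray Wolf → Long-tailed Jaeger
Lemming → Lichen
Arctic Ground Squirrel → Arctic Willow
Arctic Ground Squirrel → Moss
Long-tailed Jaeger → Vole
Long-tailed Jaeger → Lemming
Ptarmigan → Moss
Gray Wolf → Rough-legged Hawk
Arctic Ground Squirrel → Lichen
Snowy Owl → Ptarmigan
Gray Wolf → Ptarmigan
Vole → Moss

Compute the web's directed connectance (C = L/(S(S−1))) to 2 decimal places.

C = 0.17

The web has S = 12 species and L = 22 feeding links.
C = L / (S(S−1)) = 22 / 132 = 0.1667 ≈ 0.17.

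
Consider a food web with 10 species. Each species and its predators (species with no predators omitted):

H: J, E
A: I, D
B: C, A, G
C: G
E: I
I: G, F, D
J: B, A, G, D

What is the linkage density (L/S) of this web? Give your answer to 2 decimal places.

There are L = 16 links among S = 10 species.
L/S = 16/10 = 1.6000 ≈ 1.60.

L/S = 1.60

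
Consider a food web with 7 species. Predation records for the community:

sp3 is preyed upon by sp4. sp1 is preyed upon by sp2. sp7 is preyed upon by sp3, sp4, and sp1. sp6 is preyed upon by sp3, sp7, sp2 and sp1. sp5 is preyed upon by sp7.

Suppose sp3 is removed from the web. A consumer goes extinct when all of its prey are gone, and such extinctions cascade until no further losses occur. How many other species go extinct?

0

Remove sp3.
Every predator of it retains at least one other prey: sp4 still has sp7.
No consumer loses all prey, so no secondary extinctions occur.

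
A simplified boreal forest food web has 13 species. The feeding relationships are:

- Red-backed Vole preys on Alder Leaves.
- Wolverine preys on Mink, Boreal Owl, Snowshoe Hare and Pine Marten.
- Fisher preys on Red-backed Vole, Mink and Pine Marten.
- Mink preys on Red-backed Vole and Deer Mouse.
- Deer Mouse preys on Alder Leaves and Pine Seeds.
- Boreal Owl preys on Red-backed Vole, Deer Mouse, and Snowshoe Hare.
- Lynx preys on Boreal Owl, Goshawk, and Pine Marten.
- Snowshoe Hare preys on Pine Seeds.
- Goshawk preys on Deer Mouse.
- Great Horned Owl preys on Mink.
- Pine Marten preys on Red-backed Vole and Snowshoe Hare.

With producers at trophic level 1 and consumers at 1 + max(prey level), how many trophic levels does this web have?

4

Producers (level 1): Pine Seeds, Alder Leaves.
Alder Leaves → Red-backed Vole → Mink → Great Horned Owl gives Great Horned Owl level 4.
No species has a prey at level 4, so no species reaches level 5.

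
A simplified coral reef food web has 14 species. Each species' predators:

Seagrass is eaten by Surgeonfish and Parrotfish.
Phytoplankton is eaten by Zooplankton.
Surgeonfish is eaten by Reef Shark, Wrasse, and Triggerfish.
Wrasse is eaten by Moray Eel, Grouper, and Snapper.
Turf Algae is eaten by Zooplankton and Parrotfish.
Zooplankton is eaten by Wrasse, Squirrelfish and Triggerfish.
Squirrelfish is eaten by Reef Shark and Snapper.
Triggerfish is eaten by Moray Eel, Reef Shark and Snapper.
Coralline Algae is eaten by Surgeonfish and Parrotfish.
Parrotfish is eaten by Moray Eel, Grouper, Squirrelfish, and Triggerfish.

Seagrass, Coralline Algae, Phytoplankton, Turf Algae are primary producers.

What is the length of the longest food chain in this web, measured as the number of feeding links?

3 links

One longest chain: Seagrass → Surgeonfish → Triggerfish → Moray Eel.
It has 4 species and 3 links.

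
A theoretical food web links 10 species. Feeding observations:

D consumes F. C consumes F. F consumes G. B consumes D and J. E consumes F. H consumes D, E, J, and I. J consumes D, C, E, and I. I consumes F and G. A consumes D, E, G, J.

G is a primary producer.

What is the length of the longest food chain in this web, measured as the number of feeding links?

4 links

One longest chain: G → F → C → J → A.
It has 5 species and 4 links.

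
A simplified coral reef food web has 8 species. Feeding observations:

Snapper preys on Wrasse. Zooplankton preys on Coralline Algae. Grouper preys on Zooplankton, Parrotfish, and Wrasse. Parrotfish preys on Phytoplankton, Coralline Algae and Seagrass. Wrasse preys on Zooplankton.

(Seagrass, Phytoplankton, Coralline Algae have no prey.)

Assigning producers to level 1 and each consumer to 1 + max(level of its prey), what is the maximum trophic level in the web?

4

Producers (level 1): Seagrass, Phytoplankton, Coralline Algae.
Coralline Algae → Zooplankton → Wrasse → Snapper gives Snapper level 4.
No species has a prey at level 4, so no species reaches level 5.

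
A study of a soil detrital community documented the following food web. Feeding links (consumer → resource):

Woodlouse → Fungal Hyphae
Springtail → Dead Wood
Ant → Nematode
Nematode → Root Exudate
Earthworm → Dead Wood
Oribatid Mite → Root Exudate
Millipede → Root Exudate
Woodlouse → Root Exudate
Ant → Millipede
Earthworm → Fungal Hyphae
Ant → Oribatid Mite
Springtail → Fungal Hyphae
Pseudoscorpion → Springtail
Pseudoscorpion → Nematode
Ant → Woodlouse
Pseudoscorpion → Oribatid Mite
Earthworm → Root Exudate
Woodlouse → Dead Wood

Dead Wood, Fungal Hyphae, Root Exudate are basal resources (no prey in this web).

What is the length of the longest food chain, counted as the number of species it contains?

3 species

One longest chain: Root Exudate → Oribatid Mite → Pseudoscorpion.
It has 3 species and 2 links.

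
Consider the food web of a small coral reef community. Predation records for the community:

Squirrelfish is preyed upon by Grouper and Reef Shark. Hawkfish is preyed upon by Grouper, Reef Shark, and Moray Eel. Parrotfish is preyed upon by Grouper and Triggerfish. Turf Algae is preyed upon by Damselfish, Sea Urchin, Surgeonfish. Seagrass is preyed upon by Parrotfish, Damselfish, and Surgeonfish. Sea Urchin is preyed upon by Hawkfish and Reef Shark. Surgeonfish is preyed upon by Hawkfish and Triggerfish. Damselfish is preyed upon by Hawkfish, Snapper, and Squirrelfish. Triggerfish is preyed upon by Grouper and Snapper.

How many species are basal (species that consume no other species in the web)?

2

Basal species (no prey listed): Turf Algae, Seagrass.
Count: 2.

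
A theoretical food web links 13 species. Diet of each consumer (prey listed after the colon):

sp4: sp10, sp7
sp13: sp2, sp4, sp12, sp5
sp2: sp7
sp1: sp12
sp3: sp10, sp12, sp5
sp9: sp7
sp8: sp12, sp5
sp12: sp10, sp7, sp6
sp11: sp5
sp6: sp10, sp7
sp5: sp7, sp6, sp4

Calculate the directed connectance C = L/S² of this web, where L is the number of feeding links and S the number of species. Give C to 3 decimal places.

C = 0.136

The web has S = 13 species and L = 23 feeding links.
C = L / S² = 23 / 169 = 0.1361 ≈ 0.136.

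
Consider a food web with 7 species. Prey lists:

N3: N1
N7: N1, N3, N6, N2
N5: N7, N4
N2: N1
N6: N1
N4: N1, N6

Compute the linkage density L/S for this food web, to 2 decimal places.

There are L = 11 links among S = 7 species.
L/S = 11/7 = 1.5714 ≈ 1.57.

L/S = 1.57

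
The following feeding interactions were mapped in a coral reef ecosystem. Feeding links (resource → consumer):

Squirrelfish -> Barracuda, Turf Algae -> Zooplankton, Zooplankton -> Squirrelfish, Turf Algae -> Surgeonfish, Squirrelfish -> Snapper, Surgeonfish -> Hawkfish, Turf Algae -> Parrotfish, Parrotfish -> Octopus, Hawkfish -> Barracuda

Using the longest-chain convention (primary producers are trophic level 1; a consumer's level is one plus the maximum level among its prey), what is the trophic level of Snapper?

Trophic level 4

Turf Algae is a producer → level 1.
Zooplankton eats Turf Algae → level 2.
Squirrelfish eats Zooplankton → level 3.
Snapper eats Squirrelfish → level 4.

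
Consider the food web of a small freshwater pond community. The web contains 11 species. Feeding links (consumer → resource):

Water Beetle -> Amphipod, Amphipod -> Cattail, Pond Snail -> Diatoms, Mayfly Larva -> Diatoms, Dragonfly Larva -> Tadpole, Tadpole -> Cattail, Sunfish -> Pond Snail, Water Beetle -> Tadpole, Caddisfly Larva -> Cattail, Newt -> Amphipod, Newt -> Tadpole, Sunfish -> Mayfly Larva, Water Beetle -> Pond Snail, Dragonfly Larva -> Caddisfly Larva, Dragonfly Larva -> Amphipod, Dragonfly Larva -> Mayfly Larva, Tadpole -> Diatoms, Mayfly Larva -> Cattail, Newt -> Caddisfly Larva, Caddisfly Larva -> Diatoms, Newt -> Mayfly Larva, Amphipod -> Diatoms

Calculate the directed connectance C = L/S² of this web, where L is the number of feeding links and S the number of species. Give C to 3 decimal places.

C = 0.182

The web has S = 11 species and L = 22 feeding links.
C = L / S² = 22 / 121 = 0.1818 ≈ 0.182.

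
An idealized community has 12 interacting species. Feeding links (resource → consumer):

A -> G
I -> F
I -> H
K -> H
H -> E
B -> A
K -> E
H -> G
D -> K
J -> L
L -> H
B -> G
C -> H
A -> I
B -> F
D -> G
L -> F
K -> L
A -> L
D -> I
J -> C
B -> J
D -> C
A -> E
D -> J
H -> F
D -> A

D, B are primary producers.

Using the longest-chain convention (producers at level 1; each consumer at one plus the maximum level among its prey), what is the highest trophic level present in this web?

Producers (level 1): D, B.
D → A → I → H → G gives G level 5.
No species has a prey at level 5, so no species reaches level 6.

5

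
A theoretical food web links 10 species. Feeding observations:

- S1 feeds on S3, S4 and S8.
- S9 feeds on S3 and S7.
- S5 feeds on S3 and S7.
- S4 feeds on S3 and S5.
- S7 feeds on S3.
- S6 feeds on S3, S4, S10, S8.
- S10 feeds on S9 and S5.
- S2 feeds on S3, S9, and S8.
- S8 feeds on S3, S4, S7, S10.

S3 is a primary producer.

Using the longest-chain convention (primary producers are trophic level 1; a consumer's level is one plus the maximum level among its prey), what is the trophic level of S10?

Trophic level 4

S3 is a producer → level 1.
S7 eats S3 → level 2.
S9 eats S7 (level 2); other prey at levels: S3 1 → level 3.
S10 eats S9 (level 3); other prey at levels: S5 3 → level 4.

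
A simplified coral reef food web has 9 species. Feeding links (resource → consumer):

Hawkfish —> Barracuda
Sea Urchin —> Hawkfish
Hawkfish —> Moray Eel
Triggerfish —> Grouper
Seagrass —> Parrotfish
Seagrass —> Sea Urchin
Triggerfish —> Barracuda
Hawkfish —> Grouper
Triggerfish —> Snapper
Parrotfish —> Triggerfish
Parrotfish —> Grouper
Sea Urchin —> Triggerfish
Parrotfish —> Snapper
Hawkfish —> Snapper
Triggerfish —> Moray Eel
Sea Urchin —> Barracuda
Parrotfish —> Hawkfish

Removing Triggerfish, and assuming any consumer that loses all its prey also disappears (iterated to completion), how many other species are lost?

0

Remove Triggerfish.
Every predator of it retains at least one other prey: Moray Eel still has Hawkfish; Barracuda still has Sea Urchin, Hawkfish; Snapper still has Parrotfish, Hawkfish; Grouper still has Parrotfish, Hawkfish.
No consumer loses all prey, so no secondary extinctions occur.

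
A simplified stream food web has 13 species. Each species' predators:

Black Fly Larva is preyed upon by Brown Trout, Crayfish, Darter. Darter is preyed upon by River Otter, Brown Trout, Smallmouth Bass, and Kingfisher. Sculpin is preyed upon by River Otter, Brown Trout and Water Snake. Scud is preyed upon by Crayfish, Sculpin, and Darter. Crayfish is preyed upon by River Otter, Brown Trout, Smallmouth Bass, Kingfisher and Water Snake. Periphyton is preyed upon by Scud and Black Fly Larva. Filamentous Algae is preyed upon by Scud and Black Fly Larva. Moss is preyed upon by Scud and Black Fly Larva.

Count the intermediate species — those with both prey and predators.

5

Intermediate species (has both prey and predators): Black Fly Larva, Scud, Crayfish, Darter, Sculpin.
Count: 5.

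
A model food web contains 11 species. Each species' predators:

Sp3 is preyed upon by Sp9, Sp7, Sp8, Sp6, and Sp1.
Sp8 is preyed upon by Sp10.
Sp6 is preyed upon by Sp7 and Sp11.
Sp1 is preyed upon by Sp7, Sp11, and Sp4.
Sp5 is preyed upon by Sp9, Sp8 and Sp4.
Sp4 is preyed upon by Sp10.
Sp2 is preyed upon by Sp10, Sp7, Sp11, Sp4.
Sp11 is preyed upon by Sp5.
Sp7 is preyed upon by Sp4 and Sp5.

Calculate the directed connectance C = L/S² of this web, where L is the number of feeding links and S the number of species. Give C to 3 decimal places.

C = 0.182

The web has S = 11 species and L = 22 feeding links.
C = L / S² = 22 / 121 = 0.1818 ≈ 0.182.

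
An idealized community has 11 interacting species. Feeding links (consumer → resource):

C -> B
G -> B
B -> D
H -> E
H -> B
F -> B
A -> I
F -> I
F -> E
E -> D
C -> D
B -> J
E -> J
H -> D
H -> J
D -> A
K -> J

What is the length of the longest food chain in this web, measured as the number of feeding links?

4 links

One longest chain: I → A → D → E → F.
It has 5 species and 4 links.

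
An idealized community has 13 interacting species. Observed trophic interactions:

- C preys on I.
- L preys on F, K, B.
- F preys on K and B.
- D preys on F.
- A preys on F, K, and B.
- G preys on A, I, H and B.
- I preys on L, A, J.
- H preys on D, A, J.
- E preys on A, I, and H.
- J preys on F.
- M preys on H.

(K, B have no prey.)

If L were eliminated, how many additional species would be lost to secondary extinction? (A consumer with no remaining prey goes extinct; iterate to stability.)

Remove L.
Every predator of it retains at least one other prey: I still has J, A.
No consumer loses all prey, so no secondary extinctions occur.

0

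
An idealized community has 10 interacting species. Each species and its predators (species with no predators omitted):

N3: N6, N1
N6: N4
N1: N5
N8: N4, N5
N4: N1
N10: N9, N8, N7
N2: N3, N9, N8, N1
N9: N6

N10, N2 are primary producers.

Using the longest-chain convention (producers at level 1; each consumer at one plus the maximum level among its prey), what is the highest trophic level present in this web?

Producers (level 1): N10, N2.
N2 → N3 → N6 → N4 → N1 → N5 gives N5 level 6.
No species has a prey at level 6, so no species reaches level 7.

6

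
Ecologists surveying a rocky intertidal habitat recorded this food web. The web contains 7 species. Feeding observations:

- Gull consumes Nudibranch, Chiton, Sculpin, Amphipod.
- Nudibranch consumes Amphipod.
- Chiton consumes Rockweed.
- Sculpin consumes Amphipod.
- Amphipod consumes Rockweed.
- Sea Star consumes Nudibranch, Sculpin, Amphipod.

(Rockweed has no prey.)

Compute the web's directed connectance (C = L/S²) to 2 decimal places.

The web has S = 7 species and L = 11 feeding links.
C = L / S² = 11 / 49 = 0.2245 ≈ 0.22.

C = 0.22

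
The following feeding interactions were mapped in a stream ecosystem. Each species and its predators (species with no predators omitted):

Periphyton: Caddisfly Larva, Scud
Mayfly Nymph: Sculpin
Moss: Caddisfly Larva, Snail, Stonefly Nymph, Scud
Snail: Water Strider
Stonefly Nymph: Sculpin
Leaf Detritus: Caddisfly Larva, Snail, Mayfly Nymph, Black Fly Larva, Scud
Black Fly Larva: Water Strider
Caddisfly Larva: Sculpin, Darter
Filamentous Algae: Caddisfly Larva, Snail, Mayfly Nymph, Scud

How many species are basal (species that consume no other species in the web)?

4

Basal species (no prey listed): Moss, Leaf Detritus, Filamentous Algae, Periphyton.
Count: 4.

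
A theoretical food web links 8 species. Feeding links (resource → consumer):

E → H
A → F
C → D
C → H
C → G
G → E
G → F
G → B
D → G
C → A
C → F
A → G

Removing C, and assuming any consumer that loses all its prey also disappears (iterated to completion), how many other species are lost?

7

Remove C.
Round 1: A (all prey gone), D (all prey gone) → extinct.
Round 2: G (all prey gone) → extinct.
Round 3: E (all prey gone), F (all prey gone), B (all prey gone) → extinct.
Round 4: H (all prey gone) → extinct.
No further losses. Total secondary extinctions: 7.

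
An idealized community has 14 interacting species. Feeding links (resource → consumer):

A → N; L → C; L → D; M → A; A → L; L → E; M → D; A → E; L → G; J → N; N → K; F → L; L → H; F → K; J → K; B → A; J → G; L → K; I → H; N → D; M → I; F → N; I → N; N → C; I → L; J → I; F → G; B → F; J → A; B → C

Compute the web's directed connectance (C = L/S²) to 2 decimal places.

The web has S = 14 species and L = 30 feeding links.
C = L / S² = 30 / 196 = 0.1531 ≈ 0.15.

C = 0.15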